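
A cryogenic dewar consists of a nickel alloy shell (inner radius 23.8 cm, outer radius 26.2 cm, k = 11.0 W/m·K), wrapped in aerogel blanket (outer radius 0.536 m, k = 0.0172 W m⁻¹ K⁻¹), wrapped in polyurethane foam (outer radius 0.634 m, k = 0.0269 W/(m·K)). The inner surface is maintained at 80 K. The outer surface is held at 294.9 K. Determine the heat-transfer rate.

Treat each layer as a resistance in series:
  R_nickel alloy = (1/0.238 − 1/0.262)/(4πk) = 0.3849/(4π·11.0) = 0.002784 K/W
  R_aerogel blanket = (1/0.262 − 1/0.536)/(4πk) = 1.951/(4π·0.0172) = 9.027 K/W
  R_polyurethane foam = (1/0.536 − 1/0.634)/(4πk) = 0.2884/(4π·0.0269) = 0.8531 K/W
ΣR = 0.002784 + 9.027 + 0.8531 = 9.883 K/W
Q = ΔT/ΣR = (80 K − 294.9 K)/9.883 = -21.7 W
(Negative Q ⇒ heat flows inward; heat gain = 21.7 W.)

Q = 21.7 W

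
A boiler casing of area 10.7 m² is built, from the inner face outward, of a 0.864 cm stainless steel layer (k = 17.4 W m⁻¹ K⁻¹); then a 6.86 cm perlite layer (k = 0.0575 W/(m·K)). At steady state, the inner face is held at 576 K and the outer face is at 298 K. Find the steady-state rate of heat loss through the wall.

Q = 2490 W

Resistance network (inner→outer):
  R_stainless steel = L/(kA) = 0.00864/(17.4·10.7) = 4.641×10^-5 K/W
  R_perlite = L/(kA) = 0.0686/(0.0575·10.7) = 0.1115 K/W
ΣR = 4.641×10^-5 + 0.1115 = 0.1115 K/W
Q = ΔT/ΣR = (576 K − 298 K)/0.1115 = 2490 W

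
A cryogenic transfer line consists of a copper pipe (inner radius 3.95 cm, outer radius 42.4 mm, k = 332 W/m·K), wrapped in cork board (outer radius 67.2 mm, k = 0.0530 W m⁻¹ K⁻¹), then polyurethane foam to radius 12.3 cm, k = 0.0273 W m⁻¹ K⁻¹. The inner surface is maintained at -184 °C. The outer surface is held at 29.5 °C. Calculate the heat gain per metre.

Series thermal resistances, inner to outer:
  R'_copper = ln(0.0424/0.0395)/(2πk) = 0.07085/(2π·332) = 3.396×10^-5 m·K/W
  R'_cork board = ln(0.0672/0.0424)/(2πk) = 0.4605/(2π·0.0530) = 1.383 m·K/W
  R'_polyurethane foam = ln(0.123/0.0672)/(2πk) = 0.6045/(2π·0.0273) = 3.524 m·K/W
ΣR = 3.396×10^-5 + 1.383 + 3.524 = 4.907 m·K/W
Q' = ΔT/ΣR = (-184 °C − 29.5 °C)/4.907 = -43.5 W/m
(Negative Q' ⇒ heat flows inward; heat gain = 43.5 W/m.)

Q' = 43.5 W/m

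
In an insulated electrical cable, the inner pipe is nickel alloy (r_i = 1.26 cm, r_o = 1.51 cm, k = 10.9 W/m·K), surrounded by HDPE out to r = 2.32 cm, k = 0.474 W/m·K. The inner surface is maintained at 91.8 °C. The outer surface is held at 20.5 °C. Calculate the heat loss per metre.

Q' = 486 W/m

Series thermal resistances, inner to outer:
  R'_nickel alloy = ln(0.0151/0.0126)/(2πk) = 0.1810/(2π·10.9) = 0.002643 m·K/W
  R'_HDPE = ln(0.0232/0.0151)/(2πk) = 0.4295/(2π·0.474) = 0.1442 m·K/W
ΣR = 0.002643 + 0.1442 = 0.1468 m·K/W
Q' = ΔT/ΣR = (91.8 °C − 20.5 °C)/0.1468 = 486 W/m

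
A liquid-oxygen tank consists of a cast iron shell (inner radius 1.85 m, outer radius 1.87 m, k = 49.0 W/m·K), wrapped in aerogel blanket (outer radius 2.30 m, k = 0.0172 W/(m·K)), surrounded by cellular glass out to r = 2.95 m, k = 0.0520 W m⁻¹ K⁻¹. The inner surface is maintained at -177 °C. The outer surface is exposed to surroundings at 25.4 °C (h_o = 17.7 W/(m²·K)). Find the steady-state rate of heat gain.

Resistance network (inner→outer):
  R_cast iron = (1/1.85 − 1/1.87)/(4πk) = 0.005781/(4π·49.0) = 9.389×10^-6 K/W
  R_aerogel blanket = (1/1.87 − 1/2.30)/(4πk) = 0.09998/(4π·0.0172) = 0.4626 K/W
  R_cellular glass = (1/2.30 − 1/2.95)/(4πk) = 0.09580/(4π·0.0520) = 0.1466 K/W
  R_conv,out = 1/(4πr²h) = 1/(4π·2.95²·17.7) = 5.166×10^-4 K/W
ΣR = 9.389×10^-6 + 0.4626 + 0.1466 + 5.166×10^-4 = 0.6097 K/W
Q = ΔT/ΣR = (-177 °C − 25.4 °C)/0.6097 = -332 W
(Negative Q ⇒ heat flows inward; heat gain = 332 W.)

Q = 332 W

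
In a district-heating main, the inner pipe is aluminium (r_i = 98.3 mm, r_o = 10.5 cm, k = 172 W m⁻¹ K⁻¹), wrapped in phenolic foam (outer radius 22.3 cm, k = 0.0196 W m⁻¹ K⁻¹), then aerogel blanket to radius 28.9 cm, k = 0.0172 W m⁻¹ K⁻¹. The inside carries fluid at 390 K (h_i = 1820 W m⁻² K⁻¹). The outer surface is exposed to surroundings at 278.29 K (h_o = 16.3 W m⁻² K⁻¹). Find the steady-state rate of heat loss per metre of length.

Series thermal resistances, inner to outer:
  R'_conv,in = 1/(2πr h) = 1/(2π·0.0983·1820) = 8.896×10^-4 m·K/W
  R'_aluminium = ln(0.105/0.0983)/(2πk) = 0.06594/(2π·172) = 6.101×10^-5 m·K/W
  R'_phenolic foam = ln(0.223/0.105)/(2πk) = 0.7532/(2π·0.0196) = 6.116 m·K/W
  R'_aerogel blanket = ln(0.289/0.223)/(2πk) = 0.2593/(2π·0.0172) = 2.399 m·K/W
  R'_conv,out = 1/(2πr h) = 1/(2π·0.289·16.3) = 0.03379 m·K/W
ΣR = 8.896×10^-4 + 6.101×10^-5 + 6.116 + 2.399 + 0.03379 = 8.550 m·K/W
Q' = ΔT/ΣR = (390 K − 278.29 K)/8.550 = 13.1 W/m

Q' = 13.1 W/m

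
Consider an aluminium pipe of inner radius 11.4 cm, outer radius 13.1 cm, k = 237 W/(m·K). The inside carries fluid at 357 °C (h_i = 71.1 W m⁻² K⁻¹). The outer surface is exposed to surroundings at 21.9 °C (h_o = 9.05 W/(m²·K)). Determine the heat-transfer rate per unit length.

Q' = 2180 W/m

Resistance network (inner→outer):
  R'_conv,in = 1/(2πr h) = 1/(2π·0.114·71.1) = 0.01964 m·K/W
  R'_aluminium = ln(0.131/0.114)/(2πk) = 0.1390/(2π·237) = 9.334×10^-5 m·K/W
  R'_conv,out = 1/(2πr h) = 1/(2π·0.131·9.05) = 0.1342 m·K/W
ΣR = 0.01964 + 9.334×10^-5 + 0.1342 = 0.1539 m·K/W
Q' = ΔT/ΣR = (357 °C − 21.9 °C)/0.1539 = 2180 W/m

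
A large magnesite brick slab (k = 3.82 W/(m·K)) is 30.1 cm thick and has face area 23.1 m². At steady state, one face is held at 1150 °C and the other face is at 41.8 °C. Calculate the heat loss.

Q = kA·ΔT/L = 3.82 × 23.1 × |1150 °C − 41.8 °C| / 0.301 = 3.25×10^5 W

Q = 325 kW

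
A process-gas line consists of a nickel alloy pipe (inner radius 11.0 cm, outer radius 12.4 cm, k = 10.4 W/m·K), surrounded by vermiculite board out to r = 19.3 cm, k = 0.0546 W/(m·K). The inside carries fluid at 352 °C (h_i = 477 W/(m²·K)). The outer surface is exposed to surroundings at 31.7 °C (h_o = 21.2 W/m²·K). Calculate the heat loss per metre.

Series thermal resistances, inner to outer:
  R'_conv,in = 1/(2πr h) = 1/(2π·0.110·477) = 0.003033 m·K/W
  R'_nickel alloy = ln(0.124/0.110)/(2πk) = 0.1198/(2π·10.4) = 0.001833 m·K/W
  R'_vermiculite board = ln(0.193/0.124)/(2πk) = 0.4424/(2π·0.0546) = 1.290 m·K/W
  R'_conv,out = 1/(2πr h) = 1/(2π·0.193·21.2) = 0.03890 m·K/W
ΣR = 0.003033 + 0.001833 + 1.290 + 0.03890 = 1.334 m·K/W
Q' = ΔT/ΣR = (352 °C − 31.7 °C)/1.334 = 240 W/m

Q' = 240 W/m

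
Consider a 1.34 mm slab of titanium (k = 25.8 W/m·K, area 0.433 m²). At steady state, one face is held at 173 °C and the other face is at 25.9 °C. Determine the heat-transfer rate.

Q = kA·ΔT/L = 25.8 × 0.433 × |173 °C − 25.9 °C| / 0.00134 = 1.23×10^6 W

Q = 1230 kW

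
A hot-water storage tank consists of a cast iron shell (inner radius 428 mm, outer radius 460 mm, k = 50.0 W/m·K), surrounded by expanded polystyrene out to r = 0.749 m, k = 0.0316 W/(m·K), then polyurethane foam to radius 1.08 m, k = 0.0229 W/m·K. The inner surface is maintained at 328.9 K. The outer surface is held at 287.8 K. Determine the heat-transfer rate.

Q = 11.6 W

Resistance network (inner→outer):
  R_cast iron = (1/0.428 − 1/0.460)/(4πk) = 0.1625/(4π·50.0) = 2.587×10^-4 K/W
  R_expanded polystyrene = (1/0.460 − 1/0.749)/(4πk) = 0.8388/(4π·0.0316) = 2.112 K/W
  R_polyurethane foam = (1/0.749 − 1/1.08)/(4πk) = 0.4092/(4π·0.0229) = 1.422 K/W
ΣR = 2.587×10^-4 + 2.112 + 1.422 = 3.534 K/W
Q = ΔT/ΣR = (328.9 K − 287.8 K)/3.534 = 11.6 W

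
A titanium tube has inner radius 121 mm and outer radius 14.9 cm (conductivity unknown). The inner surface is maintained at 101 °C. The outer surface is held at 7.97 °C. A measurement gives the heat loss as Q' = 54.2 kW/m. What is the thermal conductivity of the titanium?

ΣR = ΔT/Q' = |101 − 7.97|/54200 = 0.001716 m·K/W
ln(r₂/r₁)/(2πk) = 0.001716 ⇒ k = 0.2082/(2π·0.001716) = 19.3 W/m·K

k = 19.3 W/m·K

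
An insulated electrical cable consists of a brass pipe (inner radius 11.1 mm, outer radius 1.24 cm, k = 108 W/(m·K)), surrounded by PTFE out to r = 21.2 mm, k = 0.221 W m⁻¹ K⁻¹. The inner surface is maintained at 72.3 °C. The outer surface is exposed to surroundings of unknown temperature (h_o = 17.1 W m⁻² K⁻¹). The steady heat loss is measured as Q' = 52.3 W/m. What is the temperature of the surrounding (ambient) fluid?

T_out = 29.1 °C

Sum the resistances:
  R'_brass = ln(0.0124/0.0111)/(2πk) = 0.1108/(2π·108) = 1.632×10^-4 m·K/W
  R'_PTFE = ln(0.0212/0.0124)/(2πk) = 0.5363/(2π·0.221) = 0.3862 m·K/W
  R'_conv,out = 1/(2πr h) = 1/(2π·0.0212·17.1) = 0.4390 m·K/W
ΣR = 0.8254 m·K/W
ΔT = Q'·ΣR = 52.3 × 0.8254 = 43.17 K
Heat flows outward, so T_out = T_in − ΔT = 72.3 − 43.17 = 29.1 °C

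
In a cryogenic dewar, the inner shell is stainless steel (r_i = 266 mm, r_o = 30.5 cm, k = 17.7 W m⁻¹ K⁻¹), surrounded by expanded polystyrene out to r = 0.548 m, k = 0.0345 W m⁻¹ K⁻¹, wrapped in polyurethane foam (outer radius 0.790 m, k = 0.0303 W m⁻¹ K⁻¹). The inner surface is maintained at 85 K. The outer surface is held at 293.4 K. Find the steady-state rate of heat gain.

Series thermal resistances, inner to outer:
  R_stainless steel = (1/0.266 − 1/0.305)/(4πk) = 0.4807/(4π·17.7) = 0.002161 K/W
  R_expanded polystyrene = (1/0.305 − 1/0.548)/(4πk) = 1.454/(4π·0.0345) = 3.353 K/W
  R_polyurethane foam = (1/0.548 − 1/0.790)/(4πk) = 0.5590/(4π·0.0303) = 1.468 K/W
ΣR = 0.002161 + 3.353 + 1.468 = 4.823 K/W
Q = ΔT/ΣR = (85 K − 293.4 K)/4.823 = -43.2 W
(Negative Q ⇒ heat flows inward; heat gain = 43.2 W.)

Q = 43.2 W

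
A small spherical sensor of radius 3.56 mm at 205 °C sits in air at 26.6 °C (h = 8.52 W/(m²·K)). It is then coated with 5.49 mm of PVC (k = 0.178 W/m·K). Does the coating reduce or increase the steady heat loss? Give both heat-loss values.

increases: 0.242 → 0.938 W

Critical radius for a sphere: r_cr = 2k/h = 0.0418 m = 4.18 cm.
Outer radius after coating: r₂ = 0.00356 + 0.00549 = 0.00905 m.
Since r₁ < r_cr and r₂ ≤ r_cr, the coating moves toward the maximum at r_cr — heat loss rises.
Bare: R = 1/(4πr₁²h) = 737.0 K/W; Q = 178.4/737.0 = 0.242 W.
Coated: R = R_cond + R_conv = 190.2 K/W; Q = 178.4/190.2 = 0.938 W.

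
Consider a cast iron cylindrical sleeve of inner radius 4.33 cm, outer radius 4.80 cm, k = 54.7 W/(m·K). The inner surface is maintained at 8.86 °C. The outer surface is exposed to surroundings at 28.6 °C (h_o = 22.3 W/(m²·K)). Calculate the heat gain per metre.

Resistance network (inner→outer):
  R'_cast iron = ln(0.0480/0.0433)/(2πk) = 0.1030/(2π·54.7) = 2.998×10^-4 m·K/W
  R'_conv,out = 1/(2πr h) = 1/(2π·0.0480·22.3) = 0.1487 m·K/W
ΣR = 2.998×10^-4 + 0.1487 = 0.1490 m·K/W
Q' = ΔT/ΣR = (8.86 °C − 28.6 °C)/0.1490 = -132 W/m
(Negative Q' ⇒ heat flows inward; heat gain = 132 W/m.)

Q' = 132 W/m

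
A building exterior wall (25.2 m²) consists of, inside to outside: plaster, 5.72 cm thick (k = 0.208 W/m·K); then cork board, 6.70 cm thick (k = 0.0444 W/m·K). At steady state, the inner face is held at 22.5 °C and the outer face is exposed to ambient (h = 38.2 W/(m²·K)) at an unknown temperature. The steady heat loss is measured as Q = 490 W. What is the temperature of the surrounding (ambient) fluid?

Series resistances:
  R_plaster = L/(kA) = 0.0572/(0.208·25.2) = 0.01091 K/W
  R_cork board = L/(kA) = 0.0670/(0.0444·25.2) = 0.05988 K/W
  R_conv,out = 1/(hA) = 1/(38.2·25.2) = 0.001039 K/W
ΣR = 0.07183 K/W
ΔT = Q·ΣR = 490 × 0.07183 = 35.20 K
Heat flows outward, so T_out = T_in − ΔT = 22.5 − 35.20 = -12.7 °C

T_out = -12.7 °C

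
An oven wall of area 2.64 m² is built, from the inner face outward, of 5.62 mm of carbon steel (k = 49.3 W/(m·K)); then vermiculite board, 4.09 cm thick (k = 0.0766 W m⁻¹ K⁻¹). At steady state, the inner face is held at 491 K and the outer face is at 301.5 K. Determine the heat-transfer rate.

Q = 937 W

Resistance network (inner→outer):
  R_carbon steel = L/(kA) = 0.00562/(49.3·2.64) = 4.318×10^-5 K/W
  R_vermiculite board = L/(kA) = 0.0409/(0.0766·2.64) = 0.2023 K/W
ΣR = 4.318×10^-5 + 0.2023 = 0.2023 K/W
Q = ΔT/ΣR = (491 K − 301.5 K)/0.2023 = 937 W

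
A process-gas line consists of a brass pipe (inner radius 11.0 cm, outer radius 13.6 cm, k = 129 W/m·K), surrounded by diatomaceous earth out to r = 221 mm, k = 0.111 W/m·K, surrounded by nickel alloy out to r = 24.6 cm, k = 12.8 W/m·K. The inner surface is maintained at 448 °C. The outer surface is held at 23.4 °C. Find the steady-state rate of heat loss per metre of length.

Q' = 609 W/m

Treat each layer as a resistance in series:
  R'_brass = ln(0.136/0.110)/(2πk) = 0.2122/(2π·129) = 2.618×10^-4 m·K/W
  R'_diatomaceous earth = ln(0.221/0.136)/(2πk) = 0.4855/(2π·0.111) = 0.6961 m·K/W
  R'_nickel alloy = ln(0.246/0.221)/(2πk) = 0.1072/(2π·12.8) = 0.001333 m·K/W
ΣR = 2.618×10^-4 + 0.6961 + 0.001333 = 0.6977 m·K/W
Q' = ΔT/ΣR = (448 °C − 23.4 °C)/0.6977 = 609 W/m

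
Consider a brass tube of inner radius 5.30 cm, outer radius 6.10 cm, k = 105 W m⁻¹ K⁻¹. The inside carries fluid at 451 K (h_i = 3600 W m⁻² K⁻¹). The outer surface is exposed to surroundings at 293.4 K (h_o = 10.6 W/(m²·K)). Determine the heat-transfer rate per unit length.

Q' = 638 W/m

Resistance network (inner→outer):
  R'_conv,in = 1/(2πr h) = 1/(2π·0.0530·3600) = 8.341×10^-4 m·K/W
  R'_brass = ln(0.0610/0.0530)/(2πk) = 0.1406/(2π·105) = 2.131×10^-4 m·K/W
  R'_conv,out = 1/(2πr h) = 1/(2π·0.0610·10.6) = 0.2461 m·K/W
ΣR = 8.341×10^-4 + 2.131×10^-4 + 0.2461 = 0.2471 m·K/W
Q' = ΔT/ΣR = (451 K − 293.4 K)/0.2471 = 638 W/m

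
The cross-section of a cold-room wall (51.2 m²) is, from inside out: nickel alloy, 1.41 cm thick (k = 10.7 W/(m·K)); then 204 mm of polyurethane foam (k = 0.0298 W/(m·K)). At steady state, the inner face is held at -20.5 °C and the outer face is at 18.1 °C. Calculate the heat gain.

Q = 289 W

Treat each layer as a resistance in series:
  R_nickel alloy = L/(kA) = 0.0141/(10.7·51.2) = 2.574×10^-5 K/W
  R_polyurethane foam = L/(kA) = 0.204/(0.0298·51.2) = 0.1337 K/W
ΣR = 2.574×10^-5 + 0.1337 = 0.1337 K/W
Q = ΔT/ΣR = (-20.5 °C − 18.1 °C)/0.1337 = -289 W
(Negative Q ⇒ heat flows inward; heat gain = 289 W.)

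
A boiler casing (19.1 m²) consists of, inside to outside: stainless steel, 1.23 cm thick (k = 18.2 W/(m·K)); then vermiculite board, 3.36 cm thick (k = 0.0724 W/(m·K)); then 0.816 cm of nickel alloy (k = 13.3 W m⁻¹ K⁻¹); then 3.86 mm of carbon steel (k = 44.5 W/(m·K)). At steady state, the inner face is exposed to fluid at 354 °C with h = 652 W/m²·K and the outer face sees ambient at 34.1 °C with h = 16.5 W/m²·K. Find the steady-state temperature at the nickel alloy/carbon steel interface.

Treat each layer as a resistance in series:
  R_conv,in = 1/(hA) = 1/(652·19.1) = 8.030×10^-5 K/W
  R_stainless steel = L/(kA) = 0.0123/(18.2·19.1) = 3.538×10^-5 K/W
  R_vermiculite board = L/(kA) = 0.0336/(0.0724·19.1) = 0.02430 K/W
  R_nickel alloy = L/(kA) = 0.00816/(13.3·19.1) = 3.212×10^-5 K/W
  R_carbon steel = L/(kA) = 0.00386/(44.5·19.1) = 4.541×10^-6 K/W
  R_conv,out = 1/(hA) = 1/(16.5·19.1) = 0.003173 K/W
ΣR = 8.030×10^-5 + 3.538×10^-5 + 0.02430 + 3.212×10^-5 + 4.541×10^-6 + 0.003173 = 0.02763 K/W
Q = ΔT/ΣR = (354 °C − 34.1 °C)/0.02763 = 11580 W
From the inner boundary to the nickel alloy/carbon steel interface, ΣR_partial = 0.02445 K/W.
T_interface = T_in − Q·ΣR_partial = 354 °C − (11580)(0.02445) = 70.9 °C

T = 70.9 °C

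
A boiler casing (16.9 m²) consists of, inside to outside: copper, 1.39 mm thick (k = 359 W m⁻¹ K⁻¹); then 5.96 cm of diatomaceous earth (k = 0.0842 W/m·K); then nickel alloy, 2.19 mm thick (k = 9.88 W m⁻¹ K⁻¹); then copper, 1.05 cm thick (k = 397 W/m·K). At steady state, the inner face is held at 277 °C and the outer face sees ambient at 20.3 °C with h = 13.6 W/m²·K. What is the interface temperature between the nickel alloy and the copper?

Resistance network (inner→outer):
  R_copper = L/(kA) = 0.00139/(359·16.9) = 2.291×10^-7 K/W
  R_diatomaceous earth = L/(kA) = 0.0596/(0.0842·16.9) = 0.04188 K/W
  R_nickel alloy = L/(kA) = 0.00219/(9.88·16.9) = 1.312×10^-5 K/W
  R_copper = L/(kA) = 0.0105/(397·16.9) = 1.565×10^-6 K/W
  R_conv,out = 1/(hA) = 1/(13.6·16.9) = 0.004351 K/W
ΣR = 2.291×10^-7 + 0.04188 + 1.312×10^-5 + 1.565×10^-6 + 0.004351 = 0.04625 K/W
Q = ΔT/ΣR = (277 °C − 20.3 °C)/0.04625 = 5550 W
From the inner boundary to the nickel alloy/copper interface, ΣR_partial = 0.04189 K/W.
T_interface = T_in − Q·ΣR_partial = 277 °C − (5550)(0.04189) = 44.5 °C

T = 44.5 °C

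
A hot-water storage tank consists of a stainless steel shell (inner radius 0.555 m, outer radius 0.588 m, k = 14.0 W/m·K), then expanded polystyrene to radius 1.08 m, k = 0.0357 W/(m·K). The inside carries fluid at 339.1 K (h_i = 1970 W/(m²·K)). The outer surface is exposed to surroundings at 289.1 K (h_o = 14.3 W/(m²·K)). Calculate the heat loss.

Series thermal resistances, inner to outer:
  R_conv,in = 1/(4πr²h) = 1/(4π·0.555²·1970) = 1.311×10^-4 K/W
  R_stainless steel = (1/0.555 − 1/0.588)/(4πk) = 0.1011/(4π·14.0) = 5.748×10^-4 K/W
  R_expanded polystyrene = (1/0.588 − 1/1.08)/(4πk) = 0.7748/(4π·0.0357) = 1.727 K/W
  R_conv,out = 1/(4πr²h) = 1/(4π·1.08²·14.3) = 0.004771 K/W
ΣR = 1.311×10^-4 + 5.748×10^-4 + 1.727 + 0.004771 = 1.732 K/W
Q = ΔT/ΣR = (339.1 K − 289.1 K)/1.732 = 28.9 W

Q = 28.9 W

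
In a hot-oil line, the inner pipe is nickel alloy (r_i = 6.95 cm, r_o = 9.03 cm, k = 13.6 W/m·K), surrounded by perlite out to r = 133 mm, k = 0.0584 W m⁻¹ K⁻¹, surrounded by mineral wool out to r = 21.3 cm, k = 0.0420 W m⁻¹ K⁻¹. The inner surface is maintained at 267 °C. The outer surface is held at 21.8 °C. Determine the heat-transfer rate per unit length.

Treat each layer as a resistance in series:
  R'_nickel alloy = ln(0.0903/0.0695)/(2πk) = 0.2618/(2π·13.6) = 0.003064 m·K/W
  R'_perlite = ln(0.133/0.0903)/(2πk) = 0.3872/(2π·0.0584) = 1.055 m·K/W
  R'_mineral wool = ln(0.213/0.133)/(2πk) = 0.4709/(2π·0.0420) = 1.785 m·K/W
ΣR = 0.003064 + 1.055 + 1.785 = 2.843 m·K/W
Q' = ΔT/ΣR = (267 °C − 21.8 °C)/2.843 = 86.2 W/m

Q' = 86.2 W/m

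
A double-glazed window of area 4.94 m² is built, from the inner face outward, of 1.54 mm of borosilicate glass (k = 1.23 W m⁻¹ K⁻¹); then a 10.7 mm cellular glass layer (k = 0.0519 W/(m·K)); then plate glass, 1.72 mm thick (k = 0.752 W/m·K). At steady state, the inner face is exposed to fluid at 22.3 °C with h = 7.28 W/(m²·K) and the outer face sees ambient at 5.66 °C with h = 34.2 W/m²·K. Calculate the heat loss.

Q = 218 W

Series thermal resistances, inner to outer:
  R_conv,in = 1/(hA) = 1/(7.28·4.94) = 0.02781 K/W
  R_borosilicate glass = L/(kA) = 0.00154/(1.23·4.94) = 2.534×10^-4 K/W
  R_cellular glass = L/(kA) = 0.0107/(0.0519·4.94) = 0.04173 K/W
  R_plate glass = L/(kA) = 0.00172/(0.752·4.94) = 4.630×10^-4 K/W
  R_conv,out = 1/(hA) = 1/(34.2·4.94) = 0.005919 K/W
ΣR = 0.02781 + 2.534×10^-4 + 0.04173 + 4.630×10^-4 + 0.005919 = 0.07618 K/W
Q = ΔT/ΣR = (22.3 °C − 5.66 °C)/0.07618 = 218 W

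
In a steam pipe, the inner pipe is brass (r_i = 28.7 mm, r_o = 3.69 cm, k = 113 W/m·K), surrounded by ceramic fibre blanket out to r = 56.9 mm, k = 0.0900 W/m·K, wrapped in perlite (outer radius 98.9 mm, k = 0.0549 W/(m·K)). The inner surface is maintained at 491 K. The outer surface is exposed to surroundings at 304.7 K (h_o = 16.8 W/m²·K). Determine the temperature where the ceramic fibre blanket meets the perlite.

T = 433 K

Resistance network (inner→outer):
  R'_brass = ln(0.0369/0.0287)/(2πk) = 0.2513/(2π·113) = 3.540×10^-4 m·K/W
  R'_ceramic fibre blanket = ln(0.0569/0.0369)/(2πk) = 0.4331/(2π·0.0900) = 0.7659 m·K/W
  R'_perlite = ln(0.0989/0.0569)/(2πk) = 0.5528/(2π·0.0549) = 1.603 m·K/W
  R'_conv,out = 1/(2πr h) = 1/(2π·0.0989·16.8) = 0.09579 m·K/W
ΣR = 3.540×10^-4 + 0.7659 + 1.603 + 0.09579 = 2.465 m·K/W
Q' = ΔT/ΣR = (491 K − 304.7 K)/2.465 = 75.58 W/m
From the inner boundary to the ceramic fibre blanket/perlite interface, ΣR_partial = 0.7663 m·K/W.
T_interface = T_in − Q'·ΣR_partial = 491 K − (75.58)(0.7663) = 433 K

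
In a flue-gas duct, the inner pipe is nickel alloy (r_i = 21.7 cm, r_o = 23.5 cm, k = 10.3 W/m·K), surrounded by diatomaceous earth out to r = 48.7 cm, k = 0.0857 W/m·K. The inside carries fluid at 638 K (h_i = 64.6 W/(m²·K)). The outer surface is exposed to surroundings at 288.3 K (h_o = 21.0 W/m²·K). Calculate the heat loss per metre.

Series thermal resistances, inner to outer:
  R'_conv,in = 1/(2πr h) = 1/(2π·0.217·64.6) = 0.01135 m·K/W
  R'_nickel alloy = ln(0.235/0.217)/(2πk) = 0.07969/(2π·10.3) = 0.001231 m·K/W
  R'_diatomaceous earth = ln(0.487/0.235)/(2πk) = 0.7287/(2π·0.0857) = 1.353 m·K/W
  R'_conv,out = 1/(2πr h) = 1/(2π·0.487·21.0) = 0.01556 m·K/W
ΣR = 0.01135 + 0.001231 + 1.353 + 0.01556 = 1.381 m·K/W
Q' = ΔT/ΣR = (638 K − 288.3 K)/1.381 = 253 W/m

Q' = 253 W/m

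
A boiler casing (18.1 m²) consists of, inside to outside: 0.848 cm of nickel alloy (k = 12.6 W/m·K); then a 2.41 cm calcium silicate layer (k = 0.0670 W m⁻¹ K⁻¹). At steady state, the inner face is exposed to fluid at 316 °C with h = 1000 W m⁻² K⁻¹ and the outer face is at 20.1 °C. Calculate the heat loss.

Q = 14800 W

Treat each layer as a resistance in series:
  R_conv,in = 1/(hA) = 1/(1000·18.1) = 5.525×10^-5 K/W
  R_nickel alloy = L/(kA) = 0.00848/(12.6·18.1) = 3.718×10^-5 K/W
  R_calcium silicate = L/(kA) = 0.0241/(0.0670·18.1) = 0.01987 K/W
ΣR = 5.525×10^-5 + 3.718×10^-5 + 0.01987 = 0.01996 K/W
Q = ΔT/ΣR = (316 °C − 20.1 °C)/0.01996 = 14800 W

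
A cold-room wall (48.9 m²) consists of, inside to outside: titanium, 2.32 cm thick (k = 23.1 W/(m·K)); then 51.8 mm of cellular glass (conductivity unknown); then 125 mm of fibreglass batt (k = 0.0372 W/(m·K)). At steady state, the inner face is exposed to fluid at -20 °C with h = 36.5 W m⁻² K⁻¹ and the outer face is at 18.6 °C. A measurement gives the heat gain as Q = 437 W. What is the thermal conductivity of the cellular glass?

ΣR = ΔT/Q = |-20 − 18.6|/437 = 0.08833 K/W
Known resistances:
  R_conv,in = 1/(hA) = 1/(36.5·48.9) = 5.603×10^-4 K/W
  R_titanium = L/(kA) = 0.0232/(23.1·48.9) = 2.054×10^-5 K/W
  R_fibreglass batt = L/(kA) = 0.125/(0.0372·48.9) = 0.06872 K/W
R_cellular glass = ΣR − ΣR_known = 0.08833 − 0.06930 = 0.01903 K/W
L/(kA) = 0.01903 ⇒ k = 0.0518/(0.01903·48.9) = 0.0557 W/m·K

k = 0.0557 W/m·K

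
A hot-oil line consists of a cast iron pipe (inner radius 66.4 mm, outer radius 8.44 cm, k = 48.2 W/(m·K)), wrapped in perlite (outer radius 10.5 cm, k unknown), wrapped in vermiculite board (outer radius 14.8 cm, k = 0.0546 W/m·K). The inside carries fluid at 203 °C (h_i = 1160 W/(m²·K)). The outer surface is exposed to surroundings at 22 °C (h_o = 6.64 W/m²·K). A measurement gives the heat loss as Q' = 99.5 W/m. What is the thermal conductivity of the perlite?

ΣR = ΔT/Q' = |203 − 22|/99.5 = 1.819 m·K/W
Known resistances:
  R'_conv,in = 1/(2πr h) = 1/(2π·0.0664·1160) = 0.002066 m·K/W
  R'_cast iron = ln(0.0844/0.0664)/(2πk) = 0.2399/(2π·48.2) = 7.920×10^-4 m·K/W
  R'_vermiculite board = ln(0.148/0.105)/(2πk) = 0.3433/(2π·0.0546) = 1.001 m·K/W
  R'_conv,out = 1/(2πr h) = 1/(2π·0.148·6.64) = 0.1620 m·K/W
R_perlite = ΣR − ΣR_known = 1.819 − 1.166 = 0.6530 m·K/W
ln(r₂/r₁)/(2πk) = 0.6530 ⇒ k = 0.2184/(2π·0.6530) = 0.0532 W/m·K

k = 0.0532 W/m·K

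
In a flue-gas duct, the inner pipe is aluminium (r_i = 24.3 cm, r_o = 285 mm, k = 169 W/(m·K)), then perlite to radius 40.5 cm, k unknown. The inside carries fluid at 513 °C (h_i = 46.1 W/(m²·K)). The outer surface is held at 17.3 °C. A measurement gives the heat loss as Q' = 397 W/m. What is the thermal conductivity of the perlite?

ΣR = ΔT/Q' = |513 − 17.3|/397 = 1.249 m·K/W
Known resistances:
  R'_conv,in = 1/(2πr h) = 1/(2π·0.243·46.1) = 0.01421 m·K/W
  R'_aluminium = ln(0.285/0.243)/(2πk) = 0.1594/(2π·169) = 1.501×10^-4 m·K/W
R_perlite = ΣR − ΣR_known = 1.249 − 0.01436 = 1.235 m·K/W
ln(r₂/r₁)/(2πk) = 1.235 ⇒ k = 0.3514/(2π·1.235) = 0.0453 W/m·K

k = 0.0453 W/m·K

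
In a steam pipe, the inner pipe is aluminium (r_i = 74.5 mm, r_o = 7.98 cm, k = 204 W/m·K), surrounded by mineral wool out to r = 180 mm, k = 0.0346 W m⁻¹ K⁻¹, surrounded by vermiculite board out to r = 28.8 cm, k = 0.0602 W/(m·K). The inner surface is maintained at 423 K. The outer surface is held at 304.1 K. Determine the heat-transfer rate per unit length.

Q' = 23.9 W/m

Series thermal resistances, inner to outer:
  R'_aluminium = ln(0.0798/0.0745)/(2πk) = 0.06872/(2π·204) = 5.362×10^-5 m·K/W
  R'_mineral wool = ln(0.180/0.0798)/(2πk) = 0.8134/(2π·0.0346) = 3.742 m·K/W
  R'_vermiculite board = ln(0.288/0.180)/(2πk) = 0.4700/(2π·0.0602) = 1.243 m·K/W
ΣR = 5.362×10^-5 + 3.742 + 1.243 = 4.985 m·K/W
Q' = ΔT/ΣR = (423 K − 304.1 K)/4.985 = 23.9 W/m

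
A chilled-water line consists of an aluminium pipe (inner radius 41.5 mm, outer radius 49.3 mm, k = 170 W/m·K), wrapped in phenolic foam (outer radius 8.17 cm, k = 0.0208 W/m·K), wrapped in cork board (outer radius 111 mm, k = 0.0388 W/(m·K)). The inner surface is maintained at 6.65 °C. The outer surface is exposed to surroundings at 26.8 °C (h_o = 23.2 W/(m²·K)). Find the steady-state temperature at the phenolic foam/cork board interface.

Treat each layer as a resistance in series:
  R'_aluminium = ln(0.0493/0.0415)/(2πk) = 0.1722/(2π·170) = 1.612×10^-4 m·K/W
  R'_phenolic foam = ln(0.0817/0.0493)/(2πk) = 0.5051/(2π·0.0208) = 3.865 m·K/W
  R'_cork board = ln(0.111/0.0817)/(2πk) = 0.3065/(2π·0.0388) = 1.257 m·K/W
  R'_conv,out = 1/(2πr h) = 1/(2π·0.111·23.2) = 0.06180 m·K/W
ΣR = 1.612×10^-4 + 3.865 + 1.257 + 0.06180 = 5.184 m·K/W
Q' = ΔT/ΣR = (6.65 °C − 26.8 °C)/5.184 = -3.887 W/m
From the inner boundary to the phenolic foam/cork board interface, ΣR_partial = 3.865 m·K/W.
T_interface = T_in − Q'·ΣR_partial = 6.65 °C − (-3.887)(3.865) = 21.7 °C

T = 21.7 °C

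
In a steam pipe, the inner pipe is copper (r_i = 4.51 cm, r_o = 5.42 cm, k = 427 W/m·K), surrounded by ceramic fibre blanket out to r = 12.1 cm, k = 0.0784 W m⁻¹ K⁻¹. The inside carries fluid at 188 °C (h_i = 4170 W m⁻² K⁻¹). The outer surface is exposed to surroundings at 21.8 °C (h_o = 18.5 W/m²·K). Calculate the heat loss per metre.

Q' = 97.6 W/m

Series thermal resistances, inner to outer:
  R'_conv,in = 1/(2πr h) = 1/(2π·0.0451·4170) = 8.463×10^-4 m·K/W
  R'_copper = ln(0.0542/0.0451)/(2πk) = 0.1838/(2π·427) = 6.851×10^-5 m·K/W
  R'_ceramic fibre blanket = ln(0.121/0.0542)/(2πk) = 0.8031/(2π·0.0784) = 1.630 m·K/W
  R'_conv,out = 1/(2πr h) = 1/(2π·0.121·18.5) = 0.07110 m·K/W
ΣR = 8.463×10^-4 + 6.851×10^-5 + 1.630 + 0.07110 = 1.702 m·K/W
Q' = ΔT/ΣR = (188 °C − 21.8 °C)/1.702 = 97.6 W/m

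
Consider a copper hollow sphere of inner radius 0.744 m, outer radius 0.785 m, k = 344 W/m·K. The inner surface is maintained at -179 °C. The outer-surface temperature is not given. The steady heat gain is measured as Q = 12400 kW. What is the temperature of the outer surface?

T_out = 22.4 °C

Sum the resistances:
  R_copper = (1/0.744 − 1/0.785)/(4πk) = 0.07020/(4π·344) = 1.624×10^-5 K/W
ΣR = 1.624×10^-5 K/W
ΔT = Q·ΣR = 1.24×10^7 × 1.624×10^-5 = 201.4 K
Heat flows inward, so T_out = T_in + ΔT = -179 + 201.4 = 22.4 °C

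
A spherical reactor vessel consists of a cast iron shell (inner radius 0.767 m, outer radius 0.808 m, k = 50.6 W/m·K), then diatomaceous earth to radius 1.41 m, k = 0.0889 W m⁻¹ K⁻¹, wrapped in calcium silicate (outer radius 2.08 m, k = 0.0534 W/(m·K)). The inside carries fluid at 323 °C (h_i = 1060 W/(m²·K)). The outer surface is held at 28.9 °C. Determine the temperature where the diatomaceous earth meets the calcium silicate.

T = 152 °C

Series thermal resistances, inner to outer:
  R_conv,in = 1/(4πr²h) = 1/(4π·0.767²·1060) = 1.276×10^-4 K/W
  R_cast iron = (1/0.767 − 1/0.808)/(4πk) = 0.06616/(4π·50.6) = 1.040×10^-4 K/W
  R_diatomaceous earth = (1/0.808 − 1/1.41)/(4πk) = 0.5284/(4π·0.0889) = 0.4730 K/W
  R_calcium silicate = (1/1.41 − 1/2.08)/(4πk) = 0.2285/(4π·0.0534) = 0.3404 K/W
ΣR = 1.276×10^-4 + 1.040×10^-4 + 0.4730 + 0.3404 = 0.8136 K/W
Q = ΔT/ΣR = (323 °C − 28.9 °C)/0.8136 = 361.5 W
From the inner boundary to the diatomaceous earth/calcium silicate interface, ΣR_partial = 0.4732 K/W.
T_interface = T_in − Q·ΣR_partial = 323 °C − (361.5)(0.4732) = 152 °C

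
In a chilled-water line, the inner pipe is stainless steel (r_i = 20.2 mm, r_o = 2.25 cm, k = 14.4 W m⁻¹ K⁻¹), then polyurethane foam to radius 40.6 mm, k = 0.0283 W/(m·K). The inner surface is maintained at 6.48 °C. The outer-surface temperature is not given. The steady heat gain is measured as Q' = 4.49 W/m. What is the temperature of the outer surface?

Series resistances:
  R'_stainless steel = ln(0.0225/0.0202)/(2πk) = 0.1078/(2π·14.4) = 0.001192 m·K/W
  R'_polyurethane foam = ln(0.0406/0.0225)/(2πk) = 0.5903/(2π·0.0283) = 3.319 m·K/W
ΣR = 3.321 m·K/W
ΔT = Q'·ΣR = 4.49 × 3.321 = 14.91 K
Heat flows inward, so T_out = T_in + ΔT = 6.48 + 14.91 = 21.4 °C

T_out = 21.4 °C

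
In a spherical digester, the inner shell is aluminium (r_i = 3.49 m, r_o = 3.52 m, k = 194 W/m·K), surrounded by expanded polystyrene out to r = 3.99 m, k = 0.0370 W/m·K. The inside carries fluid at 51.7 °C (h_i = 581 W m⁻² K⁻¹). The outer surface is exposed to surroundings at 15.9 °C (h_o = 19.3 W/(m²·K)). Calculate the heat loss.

Treat each layer as a resistance in series:
  R_conv,in = 1/(4πr²h) = 1/(4π·3.49²·581) = 1.125×10^-5 K/W
  R_aluminium = (1/3.49 − 1/3.52)/(4πk) = 0.002442/(4π·194) = 1.002×10^-6 K/W
  R_expanded polystyrene = (1/3.52 − 1/3.99)/(4πk) = 0.03346/(4π·0.0370) = 0.07197 K/W
  R_conv,out = 1/(4πr²h) = 1/(4π·3.99²·19.3) = 2.590×10^-4 K/W
ΣR = 1.125×10^-5 + 1.002×10^-6 + 0.07197 + 2.590×10^-4 = 0.07224 K/W
Q = ΔT/ΣR = (51.7 °C − 15.9 °C)/0.07224 = 496 W

Q = 496 W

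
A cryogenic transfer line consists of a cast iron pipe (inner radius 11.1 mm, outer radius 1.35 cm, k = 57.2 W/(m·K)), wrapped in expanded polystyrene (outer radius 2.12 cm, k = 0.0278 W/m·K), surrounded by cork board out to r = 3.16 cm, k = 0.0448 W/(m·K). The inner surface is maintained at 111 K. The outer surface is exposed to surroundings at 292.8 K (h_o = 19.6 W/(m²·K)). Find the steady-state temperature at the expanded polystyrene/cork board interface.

Resistance network (inner→outer):
  R'_cast iron = ln(0.0135/0.0111)/(2πk) = 0.1957/(2π·57.2) = 5.446×10^-4 m·K/W
  R'_expanded polystyrene = ln(0.0212/0.0135)/(2πk) = 0.4513/(2π·0.0278) = 2.584 m·K/W
  R'_cork board = ln(0.0316/0.0212)/(2πk) = 0.3992/(2π·0.0448) = 1.418 m·K/W
  R'_conv,out = 1/(2πr h) = 1/(2π·0.0316·19.6) = 0.2570 m·K/W
ΣR = 5.446×10^-4 + 2.584 + 1.418 + 0.2570 = 4.260 m·K/W
Q' = ΔT/ΣR = (111 K − 292.8 K)/4.260 = -42.68 W/m
From the inner boundary to the expanded polystyrene/cork board interface, ΣR_partial = 2.585 m·K/W.
T_interface = T_in − Q'·ΣR_partial = 111 K − (-42.68)(2.585) = 221.3 K

T = 221.3 K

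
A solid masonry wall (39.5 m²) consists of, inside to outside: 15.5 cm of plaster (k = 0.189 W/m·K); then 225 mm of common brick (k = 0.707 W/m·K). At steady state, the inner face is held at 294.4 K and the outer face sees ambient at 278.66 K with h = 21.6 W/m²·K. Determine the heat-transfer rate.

Treat each layer as a resistance in series:
  R_plaster = L/(kA) = 0.155/(0.189·39.5) = 0.02076 K/W
  R_common brick = L/(kA) = 0.225/(0.707·39.5) = 0.008057 K/W
  R_conv,out = 1/(hA) = 1/(21.6·39.5) = 0.001172 K/W
ΣR = 0.02076 + 0.008057 + 0.001172 = 0.02999 K/W
Q = ΔT/ΣR = (294.4 K − 278.66 K)/0.02999 = 525 W

Q = 525 W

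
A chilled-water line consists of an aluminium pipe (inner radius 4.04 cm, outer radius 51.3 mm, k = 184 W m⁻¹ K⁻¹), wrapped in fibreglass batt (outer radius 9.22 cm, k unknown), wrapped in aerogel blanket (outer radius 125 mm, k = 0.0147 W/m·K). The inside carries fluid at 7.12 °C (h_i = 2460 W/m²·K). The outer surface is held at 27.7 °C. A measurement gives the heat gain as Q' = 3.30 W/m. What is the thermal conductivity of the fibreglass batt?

ΣR = ΔT/Q' = |7.12 − 27.7|/3.30 = 6.236 m·K/W
Known resistances:
  R'_conv,in = 1/(2πr h) = 1/(2π·0.0404·2460) = 0.001601 m·K/W
  R'_aluminium = ln(0.0513/0.0404)/(2πk) = 0.2389/(2π·184) = 2.066×10^-4 m·K/W
  R'_aerogel blanket = ln(0.125/0.0922)/(2πk) = 0.3044/(2π·0.0147) = 3.295 m·K/W
R_fibreglass batt = ΣR − ΣR_known = 6.236 − 3.297 = 2.939 m·K/W
ln(r₂/r₁)/(2πk) = 2.939 ⇒ k = 0.5863/(2π·2.939) = 0.0317 W/m·K

k = 0.0317 W/m·K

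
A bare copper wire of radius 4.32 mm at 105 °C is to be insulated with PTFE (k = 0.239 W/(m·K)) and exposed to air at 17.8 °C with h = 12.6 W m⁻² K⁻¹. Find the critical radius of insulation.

r_cr = 1.90 cm

For a cylinder, r_cr = k_ins/h = 0.239/12.6 = 0.0190 m = 1.90 cm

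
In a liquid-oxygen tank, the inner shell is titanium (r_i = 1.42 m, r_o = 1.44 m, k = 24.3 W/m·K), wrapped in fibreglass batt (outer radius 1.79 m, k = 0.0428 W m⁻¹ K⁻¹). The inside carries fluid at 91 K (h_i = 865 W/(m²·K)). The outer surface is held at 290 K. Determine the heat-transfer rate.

Q = 788 W

Resistance network (inner→outer):
  R_conv,in = 1/(4πr²h) = 1/(4π·1.42²·865) = 4.562×10^-5 K/W
  R_titanium = (1/1.42 − 1/1.44)/(4πk) = 0.009781/(4π·24.3) = 3.203×10^-5 K/W
  R_fibreglass batt = (1/1.44 − 1/1.79)/(4πk) = 0.1358/(4π·0.0428) = 0.2525 K/W
ΣR = 4.562×10^-5 + 3.203×10^-5 + 0.2525 = 0.2526 K/W
Q = ΔT/ΣR = (91 K − 290 K)/0.2526 = -788 W
(Negative Q ⇒ heat flows inward; heat gain = 788 W.)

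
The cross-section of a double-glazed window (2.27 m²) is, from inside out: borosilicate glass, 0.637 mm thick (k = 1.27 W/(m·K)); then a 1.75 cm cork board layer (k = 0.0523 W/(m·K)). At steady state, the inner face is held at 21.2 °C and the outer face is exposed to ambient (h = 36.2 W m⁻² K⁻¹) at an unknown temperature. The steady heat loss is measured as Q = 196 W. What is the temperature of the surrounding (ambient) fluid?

T_out = -10.1 °C

Sum the resistances:
  R_borosilicate glass = L/(kA) = 6.37×10^-4/(1.27·2.27) = 2.210×10^-4 K/W
  R_cork board = L/(kA) = 0.0175/(0.0523·2.27) = 0.1474 K/W
  R_conv,out = 1/(hA) = 1/(36.2·2.27) = 0.01217 K/W
ΣR = 0.1598 K/W
ΔT = Q·ΣR = 196 × 0.1598 = 31.32 K
Heat flows outward, so T_out = T_in − ΔT = 21.2 − 31.32 = -10.1 °C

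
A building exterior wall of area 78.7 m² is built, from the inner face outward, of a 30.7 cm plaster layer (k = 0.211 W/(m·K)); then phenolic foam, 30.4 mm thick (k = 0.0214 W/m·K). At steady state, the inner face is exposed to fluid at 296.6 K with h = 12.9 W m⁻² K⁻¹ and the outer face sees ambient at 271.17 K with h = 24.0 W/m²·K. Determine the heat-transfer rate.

Series thermal resistances, inner to outer:
  R_conv,in = 1/(hA) = 1/(12.9·78.7) = 9.850×10^-4 K/W
  R_plaster = L/(kA) = 0.307/(0.211·78.7) = 0.01849 K/W
  R_phenolic foam = L/(kA) = 0.0304/(0.0214·78.7) = 0.01805 K/W
  R_conv,out = 1/(hA) = 1/(24.0·78.7) = 5.294×10^-4 K/W
ΣR = 9.850×10^-4 + 0.01849 + 0.01805 + 5.294×10^-4 = 0.03805 K/W
Q = ΔT/ΣR = (296.6 K − 271.17 K)/0.03805 = 668 W

Q = 668 W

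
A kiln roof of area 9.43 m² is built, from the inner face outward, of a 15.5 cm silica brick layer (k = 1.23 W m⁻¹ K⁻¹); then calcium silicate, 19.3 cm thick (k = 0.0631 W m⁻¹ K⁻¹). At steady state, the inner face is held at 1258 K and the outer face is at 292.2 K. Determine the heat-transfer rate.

Q = 2860 W

Series thermal resistances, inner to outer:
  R_silica brick = L/(kA) = 0.155/(1.23·9.43) = 0.01336 K/W
  R_calcium silicate = L/(kA) = 0.193/(0.0631·9.43) = 0.3244 K/W
ΣR = 0.01336 + 0.3244 = 0.3378 K/W
Q = ΔT/ΣR = (1258 K − 292.2 K)/0.3378 = 2860 W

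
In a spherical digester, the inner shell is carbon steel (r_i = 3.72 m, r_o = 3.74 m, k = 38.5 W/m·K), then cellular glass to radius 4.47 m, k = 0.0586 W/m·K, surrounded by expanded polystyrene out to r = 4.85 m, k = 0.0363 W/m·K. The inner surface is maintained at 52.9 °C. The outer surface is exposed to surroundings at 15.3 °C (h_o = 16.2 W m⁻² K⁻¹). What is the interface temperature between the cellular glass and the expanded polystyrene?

Treat each layer as a resistance in series:
  R_carbon steel = (1/3.72 − 1/3.74)/(4πk) = 0.001438/(4π·38.5) = 2.971×10^-6 K/W
  R_cellular glass = (1/3.74 − 1/4.47)/(4πk) = 0.04367/(4π·0.0586) = 0.05930 K/W
  R_expanded polystyrene = (1/4.47 − 1/4.85)/(4πk) = 0.01753/(4π·0.0363) = 0.03843 K/W
  R_conv,out = 1/(4πr²h) = 1/(4π·4.85²·16.2) = 2.088×10^-4 K/W
ΣR = 2.971×10^-6 + 0.05930 + 0.03843 + 2.088×10^-4 = 0.09794 K/W
Q = ΔT/ΣR = (52.9 °C − 15.3 °C)/0.09794 = 383.9 W
From the inner boundary to the cellular glass/expanded polystyrene interface, ΣR_partial = 0.05930 K/W.
T_interface = T_in − Q·ΣR_partial = 52.9 °C − (383.9)(0.05930) = 30.1 °C

T = 30.1 °C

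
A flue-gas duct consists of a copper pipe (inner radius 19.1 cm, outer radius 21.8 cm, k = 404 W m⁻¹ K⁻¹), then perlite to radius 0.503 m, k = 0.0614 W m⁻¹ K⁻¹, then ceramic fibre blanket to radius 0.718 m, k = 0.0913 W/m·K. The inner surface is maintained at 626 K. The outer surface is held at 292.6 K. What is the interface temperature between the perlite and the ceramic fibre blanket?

T = 366.8 K

Treat each layer as a resistance in series:
  R'_copper = ln(0.218/0.191)/(2πk) = 0.1322/(2π·404) = 5.209×10^-5 m·K/W
  R'_perlite = ln(0.503/0.218)/(2πk) = 0.8361/(2π·0.0614) = 2.167 m·K/W
  R'_ceramic fibre blanket = ln(0.718/0.503)/(2πk) = 0.3559/(2π·0.0913) = 0.6204 m·K/W
ΣR = 5.209×10^-5 + 2.167 + 0.6204 = 2.787 m·K/W
Q' = ΔT/ΣR = (626 K − 292.6 K)/2.787 = 119.6 W/m
From the inner boundary to the perlite/ceramic fibre blanket interface, ΣR_partial = 2.167 m·K/W.
T_interface = T_in − Q'·ΣR_partial = 626 K − (119.6)(2.167) = 366.8 K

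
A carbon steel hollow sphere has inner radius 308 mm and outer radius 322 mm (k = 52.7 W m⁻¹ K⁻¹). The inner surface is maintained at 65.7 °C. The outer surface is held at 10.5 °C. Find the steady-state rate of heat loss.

Q = 4πk·ΔT/(1/r₁ − 1/r₂) = 4π × 52.7 × 55.2 / (1/0.308 − 1/0.322) = 2.59×10^5 W

Q = 2.59×10^5 W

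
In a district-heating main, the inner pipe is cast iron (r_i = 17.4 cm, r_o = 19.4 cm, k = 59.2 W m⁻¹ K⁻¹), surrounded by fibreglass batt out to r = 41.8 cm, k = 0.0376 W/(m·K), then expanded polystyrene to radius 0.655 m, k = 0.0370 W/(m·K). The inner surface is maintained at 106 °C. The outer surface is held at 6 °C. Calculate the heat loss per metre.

Q' = 19.3 W/m

Series thermal resistances, inner to outer:
  R'_cast iron = ln(0.194/0.174)/(2πk) = 0.1088/(2π·59.2) = 2.925×10^-4 m·K/W
  R'_fibreglass batt = ln(0.418/0.194)/(2πk) = 0.7676/(2π·0.0376) = 3.249 m·K/W
  R'_expanded polystyrene = ln(0.655/0.418)/(2πk) = 0.4492/(2π·0.0370) = 1.932 m·K/W
ΣR = 2.925×10^-4 + 3.249 + 1.932 = 5.181 m·K/W
Q' = ΔT/ΣR = (106 °C − 6 °C)/5.181 = 19.3 W/m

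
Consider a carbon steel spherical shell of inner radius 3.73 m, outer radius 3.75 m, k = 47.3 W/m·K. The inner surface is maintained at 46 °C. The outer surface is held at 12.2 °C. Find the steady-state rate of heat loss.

Q = 4πk·ΔT/(1/r₁ − 1/r₂) = 4π × 47.3 × 33.8 / (1/3.73 − 1/3.75) = 1.41×10^7 W

Q = 1.41×10^7 W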